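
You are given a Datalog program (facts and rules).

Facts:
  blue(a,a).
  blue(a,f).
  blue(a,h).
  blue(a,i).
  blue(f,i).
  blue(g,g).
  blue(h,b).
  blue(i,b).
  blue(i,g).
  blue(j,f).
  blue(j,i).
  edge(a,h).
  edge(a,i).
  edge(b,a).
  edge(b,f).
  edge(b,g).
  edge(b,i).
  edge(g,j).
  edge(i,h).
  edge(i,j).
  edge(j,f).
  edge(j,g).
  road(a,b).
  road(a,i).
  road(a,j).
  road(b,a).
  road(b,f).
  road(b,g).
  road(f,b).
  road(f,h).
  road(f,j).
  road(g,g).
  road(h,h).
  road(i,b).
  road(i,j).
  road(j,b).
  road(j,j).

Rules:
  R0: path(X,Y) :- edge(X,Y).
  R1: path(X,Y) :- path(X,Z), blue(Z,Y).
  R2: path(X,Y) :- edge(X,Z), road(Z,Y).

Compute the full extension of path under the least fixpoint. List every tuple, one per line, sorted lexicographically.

path(a,b)
path(a,f)
path(a,g)
path(a,h)
path(a,i)
path(a,j)
path(b,a)
path(b,b)
path(b,f)
path(b,g)
path(b,h)
path(b,i)
path(b,j)
path(g,b)
path(g,f)
path(g,g)
path(g,i)
path(g,j)
path(i,b)
path(i,f)
path(i,g)
path(i,h)
path(i,i)
path(i,j)
path(j,b)
path(j,f)
path(j,g)
path(j,h)
path(j,i)
path(j,j)

round 1: derive path(a,h) via R0 from edge(a,h)
round 1: derive path(a,i) via R0 from edge(a,i)
round 1: derive path(b,a) via R0 from edge(b,a)
round 1: derive path(b,f) via R0 from edge(b,f)
round 1: derive path(b,g) via R0 from edge(b,g)
round 1: derive path(b,i) via R0 from edge(b,i)
round 1: derive path(g,j) via R0 from edge(g,j)
round 1: derive path(i,h) via R0 from edge(i,h)
round 1: derive path(i,j) via R0 from edge(i,j)
round 1: derive path(j,f) via R0 from edge(j,f)
round 1: derive path(j,g) via R0 from edge(j,g)
round 1: derive path(a,b) via R2 from edge(a,i), road(i,b)
round 1: derive path(a,j) via R2 from edge(a,i), road(i,j)
round 1: derive path(b,b) via R2 from edge(b,a), road(a,b)
round 1: derive path(b,h) via R2 from edge(b,f), road(f,h)
round 1: derive path(b,j) via R2 from edge(b,a), road(a,j)
round 1: derive path(g,b) via R2 from edge(g,j), road(j,b)
round 1: derive path(i,b) via R2 from edge(i,j), road(j,b)
round 1: derive path(j,b) via R2 from edge(j,f), road(f,b)
round 1: derive path(j,h) via R2 from edge(j,f), road(f,h)
round 1: derive path(j,j) via R2 from edge(j,f), road(f,j)
round 2: derive path(a,f) via R1 from path(a,j), blue(j,f)
round 2: derive path(a,g) via R1 from path(a,i), blue(i,g)
round 2: derive path(g,f) via R1 from path(g,j), blue(j,f)
round 2: derive path(g,i) via R1 from path(g,j), blue(j,i)
round 2: derive path(i,f) via R1 from path(i,j), blue(j,f)
round 2: derive path(i,i) via R1 from path(i,j), blue(j,i)
round 2: derive path(j,i) via R1 from path(j,f), blue(f,i)
round 3: derive path(g,g) via R1 from path(g,i), blue(i,g)
round 3: derive path(i,g) via R1 from path(i,i), blue(i,g)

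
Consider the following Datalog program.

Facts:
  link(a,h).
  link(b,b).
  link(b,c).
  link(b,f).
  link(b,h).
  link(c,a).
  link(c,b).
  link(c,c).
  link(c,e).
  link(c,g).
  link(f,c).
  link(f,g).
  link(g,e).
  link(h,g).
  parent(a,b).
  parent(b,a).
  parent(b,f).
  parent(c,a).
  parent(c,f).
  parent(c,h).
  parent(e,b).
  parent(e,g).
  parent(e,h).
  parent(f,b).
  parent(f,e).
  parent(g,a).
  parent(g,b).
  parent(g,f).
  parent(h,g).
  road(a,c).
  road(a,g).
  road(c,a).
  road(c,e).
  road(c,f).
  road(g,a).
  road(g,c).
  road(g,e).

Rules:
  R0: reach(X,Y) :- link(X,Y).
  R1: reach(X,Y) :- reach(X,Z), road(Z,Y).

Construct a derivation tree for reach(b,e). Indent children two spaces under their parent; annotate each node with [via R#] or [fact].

round 1: derive reach(a,h) via R0 from link(a,h)
round 1: derive reach(b,b) via R0 from link(b,b)
round 1: derive reach(b,c) via R0 from link(b,c)
round 1: derive reach(b,f) via R0 from link(b,f)
round 1: derive reach(b,h) via R0 from link(b,h)
round 1: derive reach(c,a) via R0 from link(c,a)
round 1: derive reach(c,b) via R0 from link(c,b)
round 1: derive reach(c,c) via R0 from link(c,c)
round 1: derive reach(c,e) via R0 from link(c,e)
round 1: derive reach(c,g) via R0 from link(c,g)
round 1: derive reach(f,c) via R0 from link(f,c)
round 1: derive reach(f,g) via R0 from link(f,g)
round 1: derive reach(g,e) via R0 from link(g,e)
round 1: derive reach(h,g) via R0 from link(h,g)
round 2: derive reach(b,a) via R1 from reach(b,c), road(c,a)
round 2: derive reach(b,e) via R1 from reach(b,c), road(c,e)
round 2: derive reach(c,f) via R1 from reach(c,c), road(c,f)
round 2: derive reach(f,a) via R1 from reach(f,c), road(c,a)
round 2: derive reach(f,e) via R1 from reach(f,c), road(c,e)
round 2: derive reach(f,f) via R1 from reach(f,c), road(c,f)
round 2: derive reach(h,a) via R1 from reach(h,g), road(g,a)
round 2: derive reach(h,c) via R1 from reach(h,g), road(g,c)
round 2: derive reach(h,e) via R1 from reach(h,g), road(g,e)
round 3: derive reach(b,g) via R1 from reach(b,a), road(a,g)
round 3: derive reach(h,f) via R1 from reach(h,c), road(c,f)

reach(b,e)  [via R1]
  reach(b,c)  [via R0]
    link(b,c)  [fact]
  road(c,e)  [fact]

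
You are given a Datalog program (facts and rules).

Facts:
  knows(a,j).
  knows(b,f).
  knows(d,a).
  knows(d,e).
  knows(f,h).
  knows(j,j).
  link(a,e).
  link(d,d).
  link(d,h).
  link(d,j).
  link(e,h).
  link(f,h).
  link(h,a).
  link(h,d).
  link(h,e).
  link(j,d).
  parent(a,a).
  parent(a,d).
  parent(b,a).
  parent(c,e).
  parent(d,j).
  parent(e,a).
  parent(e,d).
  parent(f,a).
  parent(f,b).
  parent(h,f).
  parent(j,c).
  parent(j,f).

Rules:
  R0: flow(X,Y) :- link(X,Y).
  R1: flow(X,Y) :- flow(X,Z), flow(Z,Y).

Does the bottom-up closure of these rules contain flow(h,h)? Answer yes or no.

round 1: derive flow(a,e) via R0 from link(a,e)
round 1: derive flow(d,d) via R0 from link(d,d)
round 1: derive flow(d,h) via R0 from link(d,h)
round 1: derive flow(d,j) via R0 from link(d,j)
round 1: derive flow(e,h) via R0 from link(e,h)
round 1: derive flow(f,h) via R0 from link(f,h)
round 1: derive flow(h,a) via R0 from link(h,a)
round 1: derive flow(h,d) via R0 from link(h,d)
round 1: derive flow(h,e) via R0 from link(h,e)
round 1: derive flow(j,d) via R0 from link(j,d)
round 2: derive flow(a,h) via R1 from flow(a,e), flow(e,h)
round 2: derive flow(d,a) via R1 from flow(d,h), flow(h,a)
round 2: derive flow(d,e) via R1 from flow(d,h), flow(h,e)
round 2: derive flow(e,a) via R1 from flow(e,h), flow(h,a)
round 2: derive flow(e,d) via R1 from flow(e,h), flow(h,d)
round 2: derive flow(e,e) via R1 from flow(e,h), flow(h,e)
round 2: derive flow(f,a) via R1 from flow(f,h), flow(h,a)
round 2: derive flow(f,d) via R1 from flow(f,h), flow(h,d)
round 2: derive flow(f,e) via R1 from flow(f,h), flow(h,e)
round 2: derive flow(h,h) via R1 from flow(h,d), flow(d,h)
round 2: derive flow(h,j) via R1 from flow(h,d), flow(d,j)
round 2: derive flow(j,h) via R1 from flow(j,d), flow(d,h)
round 2: derive flow(j,j) via R1 from flow(j,d), flow(d,j)
round 3: derive flow(a,a) via R1 from flow(a,e), flow(e,a)
round 3: derive flow(a,d) via R1 from flow(a,e), flow(e,d)
round 3: derive flow(a,j) via R1 from flow(a,h), flow(h,j)
round 3: derive flow(e,j) via R1 from flow(e,d), flow(d,j)
round 3: derive flow(f,j) via R1 from flow(f,d), flow(d,j)
round 3: derive flow(j,a) via R1 from flow(j,d), flow(d,a)
round 3: derive flow(j,e) via R1 from flow(j,d), flow(d,e)

yes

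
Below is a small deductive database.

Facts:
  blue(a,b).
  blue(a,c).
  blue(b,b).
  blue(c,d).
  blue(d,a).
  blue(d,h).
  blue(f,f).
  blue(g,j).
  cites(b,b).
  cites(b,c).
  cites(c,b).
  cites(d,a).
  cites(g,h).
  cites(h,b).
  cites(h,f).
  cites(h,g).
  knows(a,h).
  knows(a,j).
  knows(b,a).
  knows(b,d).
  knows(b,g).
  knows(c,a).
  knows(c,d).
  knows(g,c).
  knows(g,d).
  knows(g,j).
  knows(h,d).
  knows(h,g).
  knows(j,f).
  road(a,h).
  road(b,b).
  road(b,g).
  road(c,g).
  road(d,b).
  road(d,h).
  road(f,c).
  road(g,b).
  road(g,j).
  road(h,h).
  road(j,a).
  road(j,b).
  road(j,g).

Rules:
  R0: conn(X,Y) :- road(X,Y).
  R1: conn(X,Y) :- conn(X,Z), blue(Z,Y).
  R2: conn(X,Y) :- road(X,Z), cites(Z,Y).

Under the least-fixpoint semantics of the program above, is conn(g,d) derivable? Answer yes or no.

yes

round 1: derive conn(a,h) via R0 from road(a,h)
round 1: derive conn(b,b) via R0 from road(b,b)
round 1: derive conn(b,g) via R0 from road(b,g)
round 1: derive conn(c,g) via R0 from road(c,g)
round 1: derive conn(d,b) via R0 from road(d,b)
round 1: derive conn(d,h) via R0 from road(d,h)
round 1: derive conn(f,c) via R0 from road(f,c)
round 1: derive conn(g,b) via R0 from road(g,b)
round 1: derive conn(g,j) via R0 from road(g,j)
round 1: derive conn(h,h) via R0 from road(h,h)
round 1: derive conn(j,a) via R0 from road(j,a)
round 1: derive conn(j,b) via R0 from road(j,b)
round 1: derive conn(j,g) via R0 from road(j,g)
round 1: derive conn(a,b) via R2 from road(a,h), cites(h,b)
round 1: derive conn(a,f) via R2 from road(a,h), cites(h,f)
round 1: derive conn(a,g) via R2 from road(a,h), cites(h,g)
round 1: derive conn(b,c) via R2 from road(b,b), cites(b,c)
round 1: derive conn(b,h) via R2 from road(b,g), cites(g,h)
round 1: derive conn(c,h) via R2 from road(c,g), cites(g,h)
round 1: derive conn(d,c) via R2 from road(d,b), cites(b,c)
round 1: derive conn(d,f) via R2 from road(d,h), cites(h,f)
round 1: derive conn(d,g) via R2 from road(d,h), cites(h,g)
round 1: derive conn(f,b) via R2 from road(f,c), cites(c,b)
round 1: derive conn(g,c) via R2 from road(g,b), cites(b,c)
round 1: derive conn(h,b) via R2 from road(h,h), cites(h,b)
round 1: derive conn(h,f) via R2 from road(h,h), cites(h,f)
round 1: derive conn(h,g) via R2 from road(h,h), cites(h,g)
round 1: derive conn(j,c) via R2 from road(j,b), cites(b,c)
round 1: derive conn(j,h) via R2 from road(j,g), cites(g,h)
round 2: derive conn(a,j) via R1 from conn(a,g), blue(g,j)
round 2: derive conn(b,d) via R1 from conn(b,c), blue(c,d)
round 2: derive conn(b,j) via R1 from conn(b,g), blue(g,j)
round 2: derive conn(c,j) via R1 from conn(c,g), blue(g,j)
round 2: derive conn(d,d) via R1 from conn(d,c), blue(c,d)
round 2: derive conn(d,j) via R1 from conn(d,g), blue(g,j)
round 2: derive conn(f,d) via R1 from conn(f,c), blue(c,d)
round 2: derive conn(g,d) via R1 from conn(g,c), blue(c,d)
round 2: derive conn(h,j) via R1 from conn(h,g), blue(g,j)
round 2: derive conn(j,d) via R1 from conn(j,c), blue(c,d)
round 2: derive conn(j,j) via R1 from conn(j,g), blue(g,j)
round 3: derive conn(b,a) via R1 from conn(b,d), blue(d,a)
round 3: derive conn(d,a) via R1 from conn(d,d), blue(d,a)
round 3: derive conn(f,a) via R1 from conn(f,d), blue(d,a)
round 3: derive conn(f,h) via R1 from conn(f,d), blue(d,h)
round 3: derive conn(g,a) via R1 from conn(g,d), blue(d,a)
round 3: derive conn(g,h) via R1 from conn(g,d), blue(d,h)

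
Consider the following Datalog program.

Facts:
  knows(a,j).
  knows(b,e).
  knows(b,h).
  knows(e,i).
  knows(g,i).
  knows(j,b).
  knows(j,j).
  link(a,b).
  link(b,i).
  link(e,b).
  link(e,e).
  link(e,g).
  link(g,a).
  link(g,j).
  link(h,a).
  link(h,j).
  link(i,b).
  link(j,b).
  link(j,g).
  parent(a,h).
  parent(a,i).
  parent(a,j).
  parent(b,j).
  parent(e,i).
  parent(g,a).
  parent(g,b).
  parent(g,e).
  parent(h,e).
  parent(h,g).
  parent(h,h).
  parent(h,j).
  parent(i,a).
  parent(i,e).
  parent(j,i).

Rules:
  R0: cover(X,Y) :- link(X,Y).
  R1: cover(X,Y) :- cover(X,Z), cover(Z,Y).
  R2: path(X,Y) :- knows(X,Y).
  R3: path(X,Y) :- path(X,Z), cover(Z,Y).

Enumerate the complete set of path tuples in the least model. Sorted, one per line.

round 1: derive cover(a,b) via R0 from link(a,b)
round 1: derive cover(b,i) via R0 from link(b,i)
round 1: derive cover(e,b) via R0 from link(e,b)
round 1: derive cover(e,e) via R0 from link(e,e)
round 1: derive cover(e,g) via R0 from link(e,g)
round 1: derive cover(g,a) via R0 from link(g,a)
round 1: derive cover(g,j) via R0 from link(g,j)
round 1: derive cover(h,a) via R0 from link(h,a)
round 1: derive cover(h,j) via R0 from link(h,j)
round 1: derive cover(i,b) via R0 from link(i,b)
round 1: derive cover(j,b) via R0 from link(j,b)
round 1: derive cover(j,g) via R0 from link(j,g)
round 1: derive path(a,j) via R2 from knows(a,j)
round 1: derive path(b,e) via R2 from knows(b,e)
round 1: derive path(b,h) via R2 from knows(b,h)
round 1: derive path(e,i) via R2 from knows(e,i)
round 1: derive path(g,i) via R2 from knows(g,i)
round 1: derive path(j,b) via R2 from knows(j,b)
round 1: derive path(j,j) via R2 from knows(j,j)
round 2: derive cover(a,i) via R1 from cover(a,b), cover(b,i)
round 2: derive cover(b,b) via R1 from cover(b,i), cover(i,b)
round 2: derive cover(e,a) via R1 from cover(e,g), cover(g,a)
round 2: derive cover(e,i) via R1 from cover(e,b), cover(b,i)
round 2: derive cover(e,j) via R1 from cover(e,g), cover(g,j)
round 2: derive cover(g,b) via R1 from cover(g,a), cover(a,b)
round 2: derive cover(g,g) via R1 from cover(g,j), cover(j,g)
round 2: derive cover(h,b) via R1 from cover(h,a), cover(a,b)
round 2: derive cover(h,g) via R1 from cover(h,j), cover(j,g)
round 2: derive cover(i,i) via R1 from cover(i,b), cover(b,i)
round 2: derive cover(j,a) via R1 from cover(j,g), cover(g,a)
round 2: derive cover(j,i) via R1 from cover(j,b), cover(b,i)
round 2: derive cover(j,j) via R1 from cover(j,g), cover(g,j)
round 2: derive path(a,b) via R3 from path(a,j), cover(j,b)
round 2: derive path(a,g) via R3 from path(a,j), cover(j,g)
round 2: derive path(b,a) via R3 from path(b,h), cover(h,a)
round 2: derive path(b,b) via R3 from path(b,e), cover(e,b)
round 2: derive path(b,g) via R3 from path(b,e), cover(e,g)
round 2: derive path(b,j) via R3 from path(b,h), cover(h,j)
round 2: derive path(e,b) via R3 from path(e,i), cover(i,b)
round 2: derive path(g,b) via R3 from path(g,i), cover(i,b)
round 2: derive path(j,g) via R3 from path(j,j), cover(j,g)
round 2: derive path(j,i) via R3 from path(j,b), cover(b,i)
round 3: derive cover(g,i) via R1 from cover(g,a), cover(a,i)
round 3: derive cover(h,i) via R1 from cover(h,a), cover(a,i)
round 3: derive path(a,a) via R3 from path(a,g), cover(g,a)
round 3: derive path(a,i) via R3 from path(a,b), cover(b,i)
round 3: derive path(b,i) via R3 from path(b,a), cover(a,i)
round 3: derive path(j,a) via R3 from path(j,g), cover(g,a)

path(a,a)
path(a,b)
path(a,g)
path(a,i)
path(a,j)
path(b,a)
path(b,b)
path(b,e)
path(b,g)
path(b,h)
path(b,i)
path(b,j)
path(e,b)
path(e,i)
path(g,b)
path(g,i)
path(j,a)
path(j,b)
path(j,g)
path(j,i)
path(j,j)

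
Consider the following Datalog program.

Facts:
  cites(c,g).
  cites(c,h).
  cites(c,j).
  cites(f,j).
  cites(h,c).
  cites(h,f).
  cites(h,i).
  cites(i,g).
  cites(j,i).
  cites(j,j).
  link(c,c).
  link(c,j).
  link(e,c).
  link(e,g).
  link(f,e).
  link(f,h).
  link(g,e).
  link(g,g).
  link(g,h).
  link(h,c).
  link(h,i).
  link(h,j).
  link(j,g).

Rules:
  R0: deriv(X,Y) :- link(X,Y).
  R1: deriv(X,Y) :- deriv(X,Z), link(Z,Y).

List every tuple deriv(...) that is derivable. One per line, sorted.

round 1: derive deriv(c,c) via R0 from link(c,c)
round 1: derive deriv(c,j) via R0 from link(c,j)
round 1: derive deriv(e,c) via R0 from link(e,c)
round 1: derive deriv(e,g) via R0 from link(e,g)
round 1: derive deriv(f,e) via R0 from link(f,e)
round 1: derive deriv(f,h) via R0 from link(f,h)
round 1: derive deriv(g,e) via R0 from link(g,e)
round 1: derive deriv(g,g) via R0 from link(g,g)
round 1: derive deriv(g,h) via R0 from link(g,h)
round 1: derive deriv(h,c) via R0 from link(h,c)
round 1: derive deriv(h,i) via R0 from link(h,i)
round 1: derive deriv(h,j) via R0 from link(h,j)
round 1: derive deriv(j,g) via R0 from link(j,g)
round 2: derive deriv(c,g) via R1 from deriv(c,j), link(j,g)
round 2: derive deriv(e,e) via R1 from deriv(e,g), link(g,e)
round 2: derive deriv(e,h) via R1 from deriv(e,g), link(g,h)
round 2: derive deriv(e,j) via R1 from deriv(e,c), link(c,j)
round 2: derive deriv(f,c) via R1 from deriv(f,e), link(e,c)
round 2: derive deriv(f,g) via R1 from deriv(f,e), link(e,g)
round 2: derive deriv(f,i) via R1 from deriv(f,h), link(h,i)
round 2: derive deriv(f,j) via R1 from deriv(f,h), link(h,j)
round 2: derive deriv(g,c) via R1 from deriv(g,e), link(e,c)
round 2: derive deriv(g,i) via R1 from deriv(g,h), link(h,i)
round 2: derive deriv(g,j) via R1 from deriv(g,h), link(h,j)
round 2: derive deriv(h,g) via R1 from deriv(h,j), link(j,g)
round 2: derive deriv(j,e) via R1 from deriv(j,g), link(g,e)
round 2: derive deriv(j,h) via R1 from deriv(j,g), link(g,h)
round 3: derive deriv(c,e) via R1 from deriv(c,g), link(g,e)
round 3: derive deriv(c,h) via R1 from deriv(c,g), link(g,h)
round 3: derive deriv(e,i) via R1 from deriv(e,h), link(h,i)
round 3: derive deriv(h,e) via R1 from deriv(h,g), link(g,e)
round 3: derive deriv(h,h) via R1 from deriv(h,g), link(g,h)
round 3: derive deriv(j,c) via R1 from deriv(j,e), link(e,c)
round 3: derive deriv(j,i) via R1 from deriv(j,h), link(h,i)
round 3: derive deriv(j,j) via R1 from deriv(j,h), link(h,j)
round 4: derive deriv(c,i) via R1 from deriv(c,h), link(h,i)

deriv(c,c)
deriv(c,e)
deriv(c,g)
deriv(c,h)
deriv(c,i)
deriv(c,j)
deriv(e,c)
deriv(e,e)
deriv(e,g)
deriv(e,h)
deriv(e,i)
deriv(e,j)
deriv(f,c)
deriv(f,e)
deriv(f,g)
deriv(f,h)
deriv(f,i)
deriv(f,j)
deriv(g,c)
deriv(g,e)
deriv(g,g)
deriv(g,h)
deriv(g,i)
deriv(g,j)
deriv(h,c)
deriv(h,e)
deriv(h,g)
deriv(h,h)
deriv(h,i)
deriv(h,j)
deriv(j,c)
deriv(j,e)
deriv(j,g)
deriv(j,h)
deriv(j,i)
deriv(j,j)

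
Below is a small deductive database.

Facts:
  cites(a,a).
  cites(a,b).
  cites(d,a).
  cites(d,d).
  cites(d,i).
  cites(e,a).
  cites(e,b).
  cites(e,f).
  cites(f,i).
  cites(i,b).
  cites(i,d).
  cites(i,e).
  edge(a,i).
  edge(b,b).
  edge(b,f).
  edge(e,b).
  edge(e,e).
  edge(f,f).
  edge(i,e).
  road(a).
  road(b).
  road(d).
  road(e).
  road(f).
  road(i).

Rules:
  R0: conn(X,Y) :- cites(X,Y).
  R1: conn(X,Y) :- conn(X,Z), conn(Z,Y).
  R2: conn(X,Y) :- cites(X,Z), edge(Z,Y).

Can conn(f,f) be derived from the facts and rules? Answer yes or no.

yes

round 1: derive conn(a,a) via R0 from cites(a,a)
round 1: derive conn(a,b) via R0 from cites(a,b)
round 1: derive conn(d,a) via R0 from cites(d,a)
round 1: derive conn(d,d) via R0 from cites(d,d)
round 1: derive conn(d,i) via R0 from cites(d,i)
round 1: derive conn(e,a) via R0 from cites(e,a)
round 1: derive conn(e,b) via R0 from cites(e,b)
round 1: derive conn(e,f) via R0 from cites(e,f)
round 1: derive conn(f,i) via R0 from cites(f,i)
round 1: derive conn(i,b) via R0 from cites(i,b)
round 1: derive conn(i,d) via R0 from cites(i,d)
round 1: derive conn(i,e) via R0 from cites(i,e)
round 1: derive conn(a,f) via R2 from cites(a,b), edge(b,f)
round 1: derive conn(a,i) via R2 from cites(a,a), edge(a,i)
round 1: derive conn(d,e) via R2 from cites(d,i), edge(i,e)
round 1: derive conn(e,i) via R2 from cites(e,a), edge(a,i)
round 1: derive conn(f,e) via R2 from cites(f,i), edge(i,e)
round 1: derive conn(i,f) via R2 from cites(i,b), edge(b,f)
round 2: derive conn(a,d) via R1 from conn(a,i), conn(i,d)
round 2: derive conn(a,e) via R1 from conn(a,f), conn(f,e)
round 2: derive conn(d,b) via R1 from conn(d,a), conn(a,b)
round 2: derive conn(d,f) via R1 from conn(d,a), conn(a,f)
round 2: derive conn(e,d) via R1 from conn(e,i), conn(i,d)
round 2: derive conn(e,e) via R1 from conn(e,f), conn(f,e)
round 2: derive conn(f,a) via R1 from conn(f,e), conn(e,a)
round 2: derive conn(f,b) via R1 from conn(f,e), conn(e,b)
round 2: derive conn(f,d) via R1 from conn(f,i), conn(i,d)
round 2: derive conn(f,f) via R1 from conn(f,e), conn(e,f)
round 2: derive conn(i,a) via R1 from conn(i,d), conn(d,a)
round 2: derive conn(i,i) via R1 from conn(i,d), conn(d,i)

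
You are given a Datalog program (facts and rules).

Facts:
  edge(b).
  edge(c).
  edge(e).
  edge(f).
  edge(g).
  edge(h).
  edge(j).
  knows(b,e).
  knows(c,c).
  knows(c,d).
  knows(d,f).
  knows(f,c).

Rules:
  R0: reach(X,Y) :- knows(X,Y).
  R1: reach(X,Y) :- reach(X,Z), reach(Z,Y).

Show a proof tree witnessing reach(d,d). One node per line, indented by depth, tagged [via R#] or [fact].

round 1: derive reach(b,e) via R0 from knows(b,e)
round 1: derive reach(c,c) via R0 from knows(c,c)
round 1: derive reach(c,d) via R0 from knows(c,d)
round 1: derive reach(d,f) via R0 from knows(d,f)
round 1: derive reach(f,c) via R0 from knows(f,c)
round 2: derive reach(c,f) via R1 from reach(c,d), reach(d,f)
round 2: derive reach(d,c) via R1 from reach(d,f), reach(f,c)
round 2: derive reach(f,d) via R1 from reach(f,c), reach(c,d)
round 3: derive reach(d,d) via R1 from reach(d,c), reach(c,d)
round 3: derive reach(f,f) via R1 from reach(f,c), reach(c,f)

reach(d,d)  [via R1]
  reach(d,c)  [via R1]
    reach(d,f)  [via R0]
      knows(d,f)  [fact]
    reach(f,c)  [via R0]
      knows(f,c)  [fact]
  reach(c,d)  [via R0]
    knows(c,d)  [fact]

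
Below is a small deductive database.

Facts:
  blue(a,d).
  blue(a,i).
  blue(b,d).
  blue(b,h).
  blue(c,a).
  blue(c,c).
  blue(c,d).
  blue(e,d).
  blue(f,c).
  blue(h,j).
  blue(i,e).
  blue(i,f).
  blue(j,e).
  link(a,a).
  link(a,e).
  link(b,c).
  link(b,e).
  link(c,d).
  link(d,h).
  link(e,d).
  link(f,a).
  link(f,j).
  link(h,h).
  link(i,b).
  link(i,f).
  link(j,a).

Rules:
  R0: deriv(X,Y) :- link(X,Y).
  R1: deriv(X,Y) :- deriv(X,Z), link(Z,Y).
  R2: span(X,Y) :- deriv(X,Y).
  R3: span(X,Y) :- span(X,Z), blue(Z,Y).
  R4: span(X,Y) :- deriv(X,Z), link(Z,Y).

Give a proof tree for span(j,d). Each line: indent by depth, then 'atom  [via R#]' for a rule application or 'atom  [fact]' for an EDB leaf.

span(j,d)  [via R3]
  span(j,a)  [via R2]
    deriv(j,a)  [via R0]
      link(j,a)  [fact]
  blue(a,d)  [fact]

round 1: derive deriv(a,a) via R0 from link(a,a)
round 1: derive deriv(a,e) via R0 from link(a,e)
round 1: derive deriv(b,c) via R0 from link(b,c)
round 1: derive deriv(b,e) via R0 from link(b,e)
round 1: derive deriv(c,d) via R0 from link(c,d)
round 1: derive deriv(d,h) via R0 from link(d,h)
round 1: derive deriv(e,d) via R0 from link(e,d)
round 1: derive deriv(f,a) via R0 from link(f,a)
round 1: derive deriv(f,j) via R0 from link(f,j)
round 1: derive deriv(h,h) via R0 from link(h,h)
round 1: derive deriv(i,b) via R0 from link(i,b)
round 1: derive deriv(i,f) via R0 from link(i,f)
round 1: derive deriv(j,a) via R0 from link(j,a)
round 2: derive deriv(a,d) via R1 from deriv(a,e), link(e,d)
round 2: derive deriv(b,d) via R1 from deriv(b,c), link(c,d)
round 2: derive deriv(c,h) via R1 from deriv(c,d), link(d,h)
round 2: derive deriv(e,h) via R1 from deriv(e,d), link(d,h)
round 2: derive deriv(f,e) via R1 from deriv(f,a), link(a,e)
round 2: derive deriv(i,a) via R1 from deriv(i,f), link(f,a)
round 2: derive deriv(i,c) via R1 from deriv(i,b), link(b,c)
round 2: derive deriv(i,e) via R1 from deriv(i,b), link(b,e)
round 2: derive deriv(i,j) via R1 from deriv(i,f), link(f,j)
round 2: derive deriv(j,e) via R1 from deriv(j,a), link(a,e)
round 2: derive span(a,a) via R2 from deriv(a,a)
round 2: derive span(a,e) via R2 from deriv(a,e)
round 2: derive span(b,c) via R2 from deriv(b,c)
round 2: derive span(b,e) via R2 from deriv(b,e)
round 2: derive span(c,d) via R2 from deriv(c,d)
round 2: derive span(d,h) via R2 from deriv(d,h)
round 2: derive span(e,d) via R2 from deriv(e,d)
round 2: derive span(f,a) via R2 from deriv(f,a)
round 2: derive span(f,j) via R2 from deriv(f,j)
round 2: derive span(h,h) via R2 from deriv(h,h)
round 2: derive span(i,b) via R2 from deriv(i,b)
round 2: derive span(i,f) via R2 from deriv(i,f)
round 2: derive span(j,a) via R2 from deriv(j,a)
round 2: derive span(a,d) via R4 from deriv(a,e), link(e,d)
round 2: derive span(b,d) via R4 from deriv(b,c), link(c,d)
round 2: derive span(c,h) via R4 from deriv(c,d), link(d,h)
round 2: derive span(e,h) via R4 from deriv(e,d), link(d,h)
round 2: derive span(f,e) via R4 from deriv(f,a), link(a,e)
round 2: derive span(i,a) via R4 from deriv(i,f), link(f,a)
round 2: derive span(i,c) via R4 from deriv(i,b), link(b,c)
round 2: derive span(i,e) via R4 from deriv(i,b), link(b,e)
round 2: derive span(i,j) via R4 from deriv(i,f), link(f,j)
round 2: derive span(j,e) via R4 from deriv(j,a), link(a,e)
round 3: derive deriv(a,h) via R1 from deriv(a,d), link(d,h)
round 3: derive deriv(b,h) via R1 from deriv(b,d), link(d,h)
round 3: derive deriv(f,d) via R1 from deriv(f,e), link(e,d)
round 3: derive deriv(i,d) via R1 from deriv(i,c), link(c,d)
round 3: derive deriv(j,d) via R1 from deriv(j,e), link(e,d)
round 3: derive span(a,i) via R3 from span(a,a), blue(a,i)
round 3: derive span(b,a) via R3 from span(b,c), blue(c,a)
round 3: derive span(c,j) via R3 from span(c,h), blue(h,j)
round 3: derive span(d,j) via R3 from span(d,h), blue(h,j)
round 3: derive span(e,j) via R3 from span(e,h), blue(h,j)
round 3: derive span(f,d) via R3 from span(f,a), blue(a,d)
round 3: derive span(f,i) via R3 from span(f,a), blue(a,i)
round 3: derive span(h,j) via R3 from span(h,h), blue(h,j)
round 3: derive span(i,d) via R3 from span(i,a), blue(a,d)
round 3: derive span(i,h) via R3 from span(i,b), blue(b,h)
round 3: derive span(i,i) via R3 from span(i,a), blue(a,i)
round 3: derive span(j,d) via R3 from span(j,a), blue(a,d)
round 3: derive span(j,i) via R3 from span(j,a), blue(a,i)
round 3: derive span(a,h) via R4 from deriv(a,d), link(d,h)
round 3: derive span(b,h) via R4 from deriv(b,d), link(d,h)
round 4: derive deriv(f,h) via R1 from deriv(f,d), link(d,h)
round 4: derive deriv(i,h) via R1 from deriv(i,d), link(d,h)
round 4: derive deriv(j,h) via R1 from deriv(j,d), link(d,h)
round 4: derive span(a,f) via R3 from span(a,i), blue(i,f)
round 4: derive span(a,j) via R3 from span(a,h), blue(h,j)
round 4: derive span(b,i) via R3 from span(b,a), blue(a,i)
round 4: derive span(b,j) via R3 from span(b,h), blue(h,j)
round 4: derive span(c,e) via R3 from span(c,j), blue(j,e)
round 4: derive span(d,e) via R3 from span(d,j), blue(j,e)
round 4: derive span(e,e) via R3 from span(e,j), blue(j,e)
round 4: derive span(f,f) via R3 from span(f,i), blue(i,f)
round 4: derive span(h,e) via R3 from span(h,j), blue(j,e)
round 4: derive span(j,f) via R3 from span(j,i), blue(i,f)
round 4: derive span(f,h) via R4 from deriv(f,d), link(d,h)
round 4: derive span(j,h) via R4 from deriv(j,d), link(d,h)
round 5: derive span(a,c) via R3 from span(a,f), blue(f,c)
round 5: derive span(b,f) via R3 from span(b,i), blue(i,f)
round 5: derive span(d,d) via R3 from span(d,e), blue(e,d)
round 5: derive span(f,c) via R3 from span(f,f), blue(f,c)
round 5: derive span(h,d) via R3 from span(h,e), blue(e,d)
round 5: derive span(j,c) via R3 from span(j,f), blue(f,c)
round 5: derive span(j,j) via R3 from span(j,h), blue(h,j)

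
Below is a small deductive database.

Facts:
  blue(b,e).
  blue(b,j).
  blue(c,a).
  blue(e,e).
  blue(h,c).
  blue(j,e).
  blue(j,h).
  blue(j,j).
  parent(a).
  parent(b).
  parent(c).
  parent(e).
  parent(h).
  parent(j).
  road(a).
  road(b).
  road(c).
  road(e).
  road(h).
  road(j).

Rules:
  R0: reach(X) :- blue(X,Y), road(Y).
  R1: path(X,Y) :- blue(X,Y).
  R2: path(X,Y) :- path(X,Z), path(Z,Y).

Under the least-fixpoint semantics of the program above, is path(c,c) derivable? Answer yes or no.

no

round 1: derive path(b,e) via R1 from blue(b,e)
round 1: derive path(b,j) via R1 from blue(b,j)
round 1: derive path(c,a) via R1 from blue(c,a)
round 1: derive path(e,e) via R1 from blue(e,e)
round 1: derive path(h,c) via R1 from blue(h,c)
round 1: derive path(j,e) via R1 from blue(j,e)
round 1: derive path(j,h) via R1 from blue(j,h)
round 1: derive path(j,j) via R1 from blue(j,j)
round 2: derive path(b,h) via R2 from path(b,j), path(j,h)
round 2: derive path(h,a) via R2 from path(h,c), path(c,a)
round 2: derive path(j,c) via R2 from path(j,h), path(h,c)
round 3: derive path(b,a) via R2 from path(b,h), path(h,a)
round 3: derive path(b,c) via R2 from path(b,h), path(h,c)
round 3: derive path(j,a) via R2 from path(j,c), path(c,a)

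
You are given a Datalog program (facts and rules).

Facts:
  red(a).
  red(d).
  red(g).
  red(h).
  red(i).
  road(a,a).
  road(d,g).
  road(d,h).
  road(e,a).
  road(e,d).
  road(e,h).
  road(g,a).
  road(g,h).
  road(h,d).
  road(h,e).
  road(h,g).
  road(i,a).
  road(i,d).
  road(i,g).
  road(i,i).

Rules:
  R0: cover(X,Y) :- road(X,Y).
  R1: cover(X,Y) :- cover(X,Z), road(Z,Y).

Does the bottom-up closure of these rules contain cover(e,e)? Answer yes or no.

yes

round 1: derive cover(a,a) via R0 from road(a,a)
round 1: derive cover(d,g) via R0 from road(d,g)
round 1: derive cover(d,h) via R0 from road(d,h)
round 1: derive cover(e,a) via R0 from road(e,a)
round 1: derive cover(e,d) via R0 from road(e,d)
round 1: derive cover(e,h) via R0 from road(e,h)
round 1: derive cover(g,a) via R0 from road(g,a)
round 1: derive cover(g,h) via R0 from road(g,h)
round 1: derive cover(h,d) via R0 from road(h,d)
round 1: derive cover(h,e) via R0 from road(h,e)
round 1: derive cover(h,g) via R0 from road(h,g)
round 1: derive cover(i,a) via R0 from road(i,a)
round 1: derive cover(i,d) via R0 from road(i,d)
round 1: derive cover(i,g) via R0 from road(i,g)
round 1: derive cover(i,i) via R0 from road(i,i)
round 2: derive cover(d,a) via R1 from cover(d,g), road(g,a)
round 2: derive cover(d,d) via R1 from cover(d,h), road(h,d)
round 2: derive cover(d,e) via R1 from cover(d,h), road(h,e)
round 2: derive cover(e,e) via R1 from cover(e,h), road(h,e)
round 2: derive cover(e,g) via R1 from cover(e,d), road(d,g)
round 2: derive cover(g,d) via R1 from cover(g,h), road(h,d)
round 2: derive cover(g,e) via R1 from cover(g,h), road(h,e)
round 2: derive cover(g,g) via R1 from cover(g,h), road(h,g)
round 2: derive cover(h,a) via R1 from cover(h,e), road(e,a)
round 2: derive cover(h,h) via R1 from cover(h,d), road(d,h)
round 2: derive cover(i,h) via R1 from cover(i,d), road(d,h)
round 3: derive cover(i,e) via R1 from cover(i,h), road(h,e)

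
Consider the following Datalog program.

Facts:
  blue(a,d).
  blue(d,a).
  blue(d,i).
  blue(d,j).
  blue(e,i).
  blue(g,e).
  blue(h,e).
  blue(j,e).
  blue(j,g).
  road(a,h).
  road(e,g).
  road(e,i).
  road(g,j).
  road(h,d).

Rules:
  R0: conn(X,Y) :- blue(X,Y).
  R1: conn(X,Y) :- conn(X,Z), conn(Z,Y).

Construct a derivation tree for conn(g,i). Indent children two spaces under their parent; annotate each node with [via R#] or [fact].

round 1: derive conn(a,d) via R0 from blue(a,d)
round 1: derive conn(d,a) via R0 from blue(d,a)
round 1: derive conn(d,i) via R0 from blue(d,i)
round 1: derive conn(d,j) via R0 from blue(d,j)
round 1: derive conn(e,i) via R0 from blue(e,i)
round 1: derive conn(g,e) via R0 from blue(g,e)
round 1: derive conn(h,e) via R0 from blue(h,e)
round 1: derive conn(j,e) via R0 from blue(j,e)
round 1: derive conn(j,g) via R0 from blue(j,g)
round 2: derive conn(a,a) via R1 from conn(a,d), conn(d,a)
round 2: derive conn(a,i) via R1 from conn(a,d), conn(d,i)
round 2: derive conn(a,j) via R1 from conn(a,d), conn(d,j)
round 2: derive conn(d,d) via R1 from conn(d,a), conn(a,d)
round 2: derive conn(d,e) via R1 from conn(d,j), conn(j,e)
round 2: derive conn(d,g) via R1 from conn(d,j), conn(j,g)
round 2: derive conn(g,i) via R1 from conn(g,e), conn(e,i)
round 2: derive conn(h,i) via R1 from conn(h,e), conn(e,i)
round 2: derive conn(j,i) via R1 from conn(j,e), conn(e,i)
round 3: derive conn(a,e) via R1 from conn(a,d), conn(d,e)
round 3: derive conn(a,g) via R1 from conn(a,d), conn(d,g)

conn(g,i)  [via R1]
  conn(g,e)  [via R0]
    blue(g,e)  [fact]
  conn(e,i)  [via R0]
    blue(e,i)  [fact]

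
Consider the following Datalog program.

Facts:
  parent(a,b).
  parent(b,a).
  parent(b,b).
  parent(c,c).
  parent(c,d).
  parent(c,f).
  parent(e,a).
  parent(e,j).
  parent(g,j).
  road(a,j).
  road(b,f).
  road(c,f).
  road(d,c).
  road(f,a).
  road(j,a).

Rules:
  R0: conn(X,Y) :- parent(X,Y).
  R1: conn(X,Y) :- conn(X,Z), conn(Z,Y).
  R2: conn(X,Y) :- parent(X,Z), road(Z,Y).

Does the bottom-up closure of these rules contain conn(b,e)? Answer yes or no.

no

round 1: derive conn(a,b) via R0 from parent(a,b)
round 1: derive conn(b,a) via R0 from parent(b,a)
round 1: derive conn(b,b) via R0 from parent(b,b)
round 1: derive conn(c,c) via R0 from parent(c,c)
round 1: derive conn(c,d) via R0 from parent(c,d)
round 1: derive conn(c,f) via R0 from parent(c,f)
round 1: derive conn(e,a) via R0 from parent(e,a)
round 1: derive conn(e,j) via R0 from parent(e,j)
round 1: derive conn(g,j) via R0 from parent(g,j)
round 1: derive conn(a,f) via R2 from parent(a,b), road(b,f)
round 1: derive conn(b,f) via R2 from parent(b,b), road(b,f)
round 1: derive conn(b,j) via R2 from parent(b,a), road(a,j)
round 1: derive conn(c,a) via R2 from parent(c,f), road(f,a)
round 1: derive conn(g,a) via R2 from parent(g,j), road(j,a)
round 2: derive conn(a,a) via R1 from conn(a,b), conn(b,a)
round 2: derive conn(a,j) via R1 from conn(a,b), conn(b,j)
round 2: derive conn(c,b) via R1 from conn(c,a), conn(a,b)
round 2: derive conn(e,b) via R1 from conn(e,a), conn(a,b)
round 2: derive conn(e,f) via R1 from conn(e,a), conn(a,f)
round 2: derive conn(g,b) via R1 from conn(g,a), conn(a,b)
round 2: derive conn(g,f) via R1 from conn(g,a), conn(a,f)
round 3: derive conn(c,j) via R1 from conn(c,a), conn(a,j)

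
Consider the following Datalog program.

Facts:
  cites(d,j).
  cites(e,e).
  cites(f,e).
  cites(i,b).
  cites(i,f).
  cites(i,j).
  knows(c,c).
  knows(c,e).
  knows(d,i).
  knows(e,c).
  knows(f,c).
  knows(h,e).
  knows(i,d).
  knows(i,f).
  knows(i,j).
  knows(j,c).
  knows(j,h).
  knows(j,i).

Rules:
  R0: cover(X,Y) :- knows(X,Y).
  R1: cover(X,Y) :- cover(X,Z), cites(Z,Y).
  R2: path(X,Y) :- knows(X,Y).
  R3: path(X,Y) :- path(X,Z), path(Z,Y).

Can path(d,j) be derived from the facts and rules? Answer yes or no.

round 1: derive path(c,c) via R2 from knows(c,c)
round 1: derive path(c,e) via R2 from knows(c,e)
round 1: derive path(d,i) via R2 from knows(d,i)
round 1: derive path(e,c) via R2 from knows(e,c)
round 1: derive path(f,c) via R2 from knows(f,c)
round 1: derive path(h,e) via R2 from knows(h,e)
round 1: derive path(i,d) via R2 from knows(i,d)
round 1: derive path(i,f) via R2 from knows(i,f)
round 1: derive path(i,j) via R2 from knows(i,j)
round 1: derive path(j,c) via R2 from knows(j,c)
round 1: derive path(j,h) via R2 from knows(j,h)
round 1: derive path(j,i) via R2 from knows(j,i)
round 2: derive path(d,d) via R3 from path(d,i), path(i,d)
round 2: derive path(d,f) via R3 from path(d,i), path(i,f)
round 2: derive path(d,j) via R3 from path(d,i), path(i,j)
round 2: derive path(e,e) via R3 from path(e,c), path(c,e)
round 2: derive path(f,e) via R3 from path(f,c), path(c,e)
round 2: derive path(h,c) via R3 from path(h,e), path(e,c)
round 2: derive path(i,c) via R3 from path(i,f), path(f,c)
round 2: derive path(i,h) via R3 from path(i,j), path(j,h)
round 2: derive path(i,i) via R3 from path(i,d), path(d,i)
round 2: derive path(j,d) via R3 from path(j,i), path(i,d)
round 2: derive path(j,e) via R3 from path(j,c), path(c,e)
round 2: derive path(j,f) via R3 from path(j,i), path(i,f)
round 2: derive path(j,j) via R3 from path(j,i), path(i,j)
round 3: derive path(d,c) via R3 from path(d,f), path(f,c)
round 3: derive path(d,e) via R3 from path(d,f), path(f,e)
round 3: derive path(d,h) via R3 from path(d,i), path(i,h)
round 3: derive path(i,e) via R3 from path(i,c), path(c,e)

yes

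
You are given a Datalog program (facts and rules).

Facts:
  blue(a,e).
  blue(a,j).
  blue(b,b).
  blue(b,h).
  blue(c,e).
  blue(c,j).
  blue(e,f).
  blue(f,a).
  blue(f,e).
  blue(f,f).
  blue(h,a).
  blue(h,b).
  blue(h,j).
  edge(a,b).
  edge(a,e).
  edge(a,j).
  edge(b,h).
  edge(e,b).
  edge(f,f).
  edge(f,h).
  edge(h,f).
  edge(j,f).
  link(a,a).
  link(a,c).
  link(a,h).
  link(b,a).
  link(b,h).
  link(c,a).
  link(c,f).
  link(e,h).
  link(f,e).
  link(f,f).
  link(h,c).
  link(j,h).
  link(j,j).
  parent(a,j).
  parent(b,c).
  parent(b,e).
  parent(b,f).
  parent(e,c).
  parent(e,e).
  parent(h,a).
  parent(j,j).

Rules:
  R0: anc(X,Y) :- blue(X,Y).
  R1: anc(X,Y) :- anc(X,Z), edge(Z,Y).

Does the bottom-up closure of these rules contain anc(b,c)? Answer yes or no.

no

round 1: derive anc(a,e) via R0 from blue(a,e)
round 1: derive anc(a,j) via R0 from blue(a,j)
round 1: derive anc(b,b) via R0 from blue(b,b)
round 1: derive anc(b,h) via R0 from blue(b,h)
round 1: derive anc(c,e) via R0 from blue(c,e)
round 1: derive anc(c,j) via R0 from blue(c,j)
round 1: derive anc(e,f) via R0 from blue(e,f)
round 1: derive anc(f,a) via R0 from blue(f,a)
round 1: derive anc(f,e) via R0 from blue(f,e)
round 1: derive anc(f,f) via R0 from blue(f,f)
round 1: derive anc(h,a) via R0 from blue(h,a)
round 1: derive anc(h,b) via R0 from blue(h,b)
round 1: derive anc(h,j) via R0 from blue(h,j)
round 2: derive anc(a,b) via R1 from anc(a,e), edge(e,b)
round 2: derive anc(a,f) via R1 from anc(a,j), edge(j,f)
round 2: derive anc(b,f) via R1 from anc(b,h), edge(h,f)
round 2: derive anc(c,b) via R1 from anc(c,e), edge(e,b)
round 2: derive anc(c,f) via R1 from anc(c,j), edge(j,f)
round 2: derive anc(e,h) via R1 from anc(e,f), edge(f,h)
round 2: derive anc(f,b) via R1 from anc(f,a), edge(a,b)
round 2: derive anc(f,h) via R1 from anc(f,f), edge(f,h)
round 2: derive anc(f,j) via R1 from anc(f,a), edge(a,j)
round 2: derive anc(h,e) via R1 from anc(h,a), edge(a,e)
round 2: derive anc(h,f) via R1 from anc(h,j), edge(j,f)
round 2: derive anc(h,h) via R1 from anc(h,b), edge(b,h)
round 3: derive anc(a,h) via R1 from anc(a,b), edge(b,h)
round 3: derive anc(c,h) via R1 from anc(c,b), edge(b,h)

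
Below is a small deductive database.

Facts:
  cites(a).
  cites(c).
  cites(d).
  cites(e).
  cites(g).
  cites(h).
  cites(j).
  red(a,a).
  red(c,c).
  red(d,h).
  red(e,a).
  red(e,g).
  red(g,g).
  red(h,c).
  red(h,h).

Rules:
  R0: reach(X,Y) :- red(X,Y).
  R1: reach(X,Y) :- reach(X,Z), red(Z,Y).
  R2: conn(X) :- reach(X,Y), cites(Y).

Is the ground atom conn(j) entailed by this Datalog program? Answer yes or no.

round 1: derive reach(a,a) via R0 from red(a,a)
round 1: derive reach(c,c) via R0 from red(c,c)
round 1: derive reach(d,h) via R0 from red(d,h)
round 1: derive reach(e,a) via R0 from red(e,a)
round 1: derive reach(e,g) via R0 from red(e,g)
round 1: derive reach(g,g) via R0 from red(g,g)
round 1: derive reach(h,c) via R0 from red(h,c)
round 1: derive reach(h,h) via R0 from red(h,h)
round 2: derive reach(d,c) via R1 from reach(d,h), red(h,c)
round 2: derive conn(a) via R2 from reach(a,a), cites(a)
round 2: derive conn(c) via R2 from reach(c,c), cites(c)
round 2: derive conn(d) via R2 from reach(d,h), cites(h)
round 2: derive conn(e) via R2 from reach(e,a), cites(a)
round 2: derive conn(g) via R2 from reach(g,g), cites(g)
round 2: derive conn(h) via R2 from reach(h,c), cites(c)

no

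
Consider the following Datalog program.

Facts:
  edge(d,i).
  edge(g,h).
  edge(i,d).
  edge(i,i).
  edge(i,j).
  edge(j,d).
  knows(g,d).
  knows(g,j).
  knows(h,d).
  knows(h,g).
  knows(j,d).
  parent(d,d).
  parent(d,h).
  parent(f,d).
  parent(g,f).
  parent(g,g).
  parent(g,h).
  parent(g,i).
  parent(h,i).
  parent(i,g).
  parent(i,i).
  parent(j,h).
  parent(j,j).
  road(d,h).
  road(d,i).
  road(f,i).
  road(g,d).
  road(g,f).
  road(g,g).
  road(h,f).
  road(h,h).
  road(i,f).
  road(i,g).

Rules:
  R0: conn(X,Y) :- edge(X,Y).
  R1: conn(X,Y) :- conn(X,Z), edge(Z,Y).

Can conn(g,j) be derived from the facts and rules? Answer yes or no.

no

round 1: derive conn(d,i) via R0 from edge(d,i)
round 1: derive conn(g,h) via R0 from edge(g,h)
round 1: derive conn(i,d) via R0 from edge(i,d)
round 1: derive conn(i,i) via R0 from edge(i,i)
round 1: derive conn(i,j) via R0 from edge(i,j)
round 1: derive conn(j,d) via R0 from edge(j,d)
round 2: derive conn(d,d) via R1 from conn(d,i), edge(i,d)
round 2: derive conn(d,j) via R1 from conn(d,i), edge(i,j)
round 2: derive conn(j,i) via R1 from conn(j,d), edge(d,i)
round 3: derive conn(j,j) via R1 from conn(j,i), edge(i,j)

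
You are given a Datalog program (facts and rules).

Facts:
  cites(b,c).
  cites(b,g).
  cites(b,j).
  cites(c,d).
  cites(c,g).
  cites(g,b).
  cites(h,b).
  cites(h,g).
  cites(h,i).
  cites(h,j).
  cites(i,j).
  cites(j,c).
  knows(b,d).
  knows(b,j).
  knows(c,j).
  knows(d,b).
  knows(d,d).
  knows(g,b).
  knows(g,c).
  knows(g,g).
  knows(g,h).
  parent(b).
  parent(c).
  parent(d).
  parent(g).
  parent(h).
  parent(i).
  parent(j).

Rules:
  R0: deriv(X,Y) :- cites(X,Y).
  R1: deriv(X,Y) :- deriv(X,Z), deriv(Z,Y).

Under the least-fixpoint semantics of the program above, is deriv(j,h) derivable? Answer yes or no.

no

round 1: derive deriv(b,c) via R0 from cites(b,c)
round 1: derive deriv(b,g) via R0 from cites(b,g)
round 1: derive deriv(b,j) via R0 from cites(b,j)
round 1: derive deriv(c,d) via R0 from cites(c,d)
round 1: derive deriv(c,g) via R0 from cites(c,g)
round 1: derive deriv(g,b) via R0 from cites(g,b)
round 1: derive deriv(h,b) via R0 from cites(h,b)
round 1: derive deriv(h,g) via R0 from cites(h,g)
round 1: derive deriv(h,i) via R0 from cites(h,i)
round 1: derive deriv(h,j) via R0 from cites(h,j)
round 1: derive deriv(i,j) via R0 from cites(i,j)
round 1: derive deriv(j,c) via R0 from cites(j,c)
round 2: derive deriv(b,b) via R1 from deriv(b,g), deriv(g,b)
round 2: derive deriv(b,d) via R1 from deriv(b,c), deriv(c,d)
round 2: derive deriv(c,b) via R1 from deriv(c,g), deriv(g,b)
round 2: derive deriv(g,c) via R1 from deriv(g,b), deriv(b,c)
round 2: derive deriv(g,g) via R1 from deriv(g,b), deriv(b,g)
round 2: derive deriv(g,j) via R1 from deriv(g,b), deriv(b,j)
round 2: derive deriv(h,c) via R1 from deriv(h,b), deriv(b,c)
round 2: derive deriv(i,c) via R1 from deriv(i,j), deriv(j,c)
round 2: derive deriv(j,d) via R1 from deriv(j,c), deriv(c,d)
round 2: derive deriv(j,g) via R1 from deriv(j,c), deriv(c,g)
round 3: derive deriv(c,c) via R1 from deriv(c,b), deriv(b,c)
round 3: derive deriv(c,j) via R1 from deriv(c,b), deriv(b,j)
round 3: derive deriv(g,d) via R1 from deriv(g,b), deriv(b,d)
round 3: derive deriv(h,d) via R1 from deriv(h,b), deriv(b,d)
round 3: derive deriv(i,b) via R1 from deriv(i,c), deriv(c,b)
round 3: derive deriv(i,d) via R1 from deriv(i,c), deriv(c,d)
round 3: derive deriv(i,g) via R1 from deriv(i,c), deriv(c,g)
round 3: derive deriv(j,b) via R1 from deriv(j,c), deriv(c,b)
round 3: derive deriv(j,j) via R1 from deriv(j,g), deriv(g,j)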